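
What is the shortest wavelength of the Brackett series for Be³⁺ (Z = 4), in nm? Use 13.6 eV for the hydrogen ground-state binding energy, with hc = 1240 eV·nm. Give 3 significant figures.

91.2 nm

The Brackett series has lower level n_f = 4; the series limit corresponds to n_i → ∞.
ΔE_max = 13.6 × 16 / 4² = 13.60 eV.
λ_min = 1240 / 13.60 = 91.2 nm.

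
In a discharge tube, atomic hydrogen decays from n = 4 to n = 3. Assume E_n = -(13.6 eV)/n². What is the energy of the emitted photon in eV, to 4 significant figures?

0.6611 eV

E_4 = −13.60/16 = −0.8500 eV and E_3 = −13.60/9 = −1.511 eV.
The photon energy is |E_4 − E_3| = 0.6611 eV.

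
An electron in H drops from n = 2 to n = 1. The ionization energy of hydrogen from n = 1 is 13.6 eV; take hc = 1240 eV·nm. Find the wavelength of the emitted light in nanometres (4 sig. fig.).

121.6 nm

ΔE = 13.60 × (1/1² − 1/2²) = 13.60 × 0.7500 = 10.20 eV.
λ = hc/ΔE = 1240 / 10.20 = 121.6 nm.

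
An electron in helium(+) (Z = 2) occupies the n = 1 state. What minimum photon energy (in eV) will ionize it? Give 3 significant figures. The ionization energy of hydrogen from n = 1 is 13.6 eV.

54.4 eV

E_n = −13.6 Z²/n² = −54.40/n² eV for Z = 2.
E_1 = −54.40/1 = −54.4 eV, so ionization (to E = 0) requires 54.4 eV.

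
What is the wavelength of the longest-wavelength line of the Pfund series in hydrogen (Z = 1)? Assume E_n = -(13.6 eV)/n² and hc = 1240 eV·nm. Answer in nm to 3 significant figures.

The Pfund series terminates on n_f = 5; the first line has n_i = 5+1 = 6.
ΔE = 13.60 × (1/5² − 1/6²) = 0.1662 eV.
λ = 1240 / 0.1662 = 7460 nm.

7460 nm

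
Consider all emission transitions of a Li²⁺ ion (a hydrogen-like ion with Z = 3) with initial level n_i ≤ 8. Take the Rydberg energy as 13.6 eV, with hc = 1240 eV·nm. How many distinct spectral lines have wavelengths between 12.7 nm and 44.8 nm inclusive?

3

Enumerate all n_i → n_f pairs with 1 ≤ n_f < n_i ≤ 8 and compute λ = 1240 / [13.6·9·(1/n_f² − 1/n_i²)].
Lines falling in [12.7, 44.8] nm: 2→1 (13.51 nm), 8→2 (43.22 nm), 7→2 (44.12 nm).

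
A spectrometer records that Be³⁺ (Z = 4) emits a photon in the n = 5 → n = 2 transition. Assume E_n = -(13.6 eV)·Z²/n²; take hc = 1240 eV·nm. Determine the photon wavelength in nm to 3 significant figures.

For Z = 4 the level energies scale as Z², so the effective Rydberg energy is 13.6 × 16 = 217.6 eV.
ΔE = 217.6 × (1/2² − 1/5²) = 217.6 × 0.2100 = 45.70 eV.
λ = hc/ΔE = 1240 / 45.70 = 27.1 nm.

27.1 nm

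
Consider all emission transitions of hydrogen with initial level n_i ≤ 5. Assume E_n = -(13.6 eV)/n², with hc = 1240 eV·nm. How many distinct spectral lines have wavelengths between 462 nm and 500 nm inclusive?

1

Enumerate all n_i → n_f pairs with 1 ≤ n_f < n_i ≤ 5 and compute λ = 1240 / [13.6·1·(1/n_f² − 1/n_i²)].
Lines falling in [462, 500] nm: 4→2 (486.3 nm).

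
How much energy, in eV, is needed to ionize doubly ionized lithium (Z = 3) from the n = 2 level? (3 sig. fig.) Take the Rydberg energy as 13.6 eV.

E_n = −13.6 Z²/n² = −122.4/n² eV for Z = 3.
E_2 = −122.4/4 = −30.6 eV, so ionization (to E = 0) requires 30.6 eV.

30.6 eV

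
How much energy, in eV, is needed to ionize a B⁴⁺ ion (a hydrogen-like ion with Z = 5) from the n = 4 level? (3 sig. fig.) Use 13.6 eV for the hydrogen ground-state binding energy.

E_n = −13.6 Z²/n² = −340.0/n² eV for Z = 5.
E_4 = −340.0/16 = −21.3 eV, so ionization (to E = 0) requires 21.3 eV.

21.3 eV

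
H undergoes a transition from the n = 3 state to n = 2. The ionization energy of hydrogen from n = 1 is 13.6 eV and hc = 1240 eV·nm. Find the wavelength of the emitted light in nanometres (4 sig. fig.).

656.5 nm

ΔE = 13.60 × (1/2² − 1/3²) = 13.60 × 0.1389 = 1.889 eV.
λ = hc/ΔE = 1240 / 1.889 = 656.5 nm.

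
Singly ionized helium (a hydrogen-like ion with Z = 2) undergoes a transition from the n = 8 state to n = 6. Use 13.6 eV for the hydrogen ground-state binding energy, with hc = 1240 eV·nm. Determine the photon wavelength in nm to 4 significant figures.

1876 nm

For Z = 2 the level energies scale as Z², so the effective Rydberg energy is 13.6 × 4 = 54.40 eV.
ΔE = 54.40 × (1/6² − 1/8²) = 54.40 × 0.01215 = 0.6611 eV.
λ = hc/ΔE = 1240 / 0.6611 = 1876 nm.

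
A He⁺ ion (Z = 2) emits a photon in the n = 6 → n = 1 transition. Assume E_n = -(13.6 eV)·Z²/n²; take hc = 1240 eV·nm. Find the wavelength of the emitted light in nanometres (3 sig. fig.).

23.4 nm

For Z = 2 the level energies scale as Z², so the effective Rydberg energy is 13.6 × 4 = 54.40 eV.
ΔE = 54.40 × (1/1² − 1/6²) = 54.40 × 0.9722 = 52.89 eV.
λ = hc/ΔE = 1240 / 52.89 = 23.4 nm.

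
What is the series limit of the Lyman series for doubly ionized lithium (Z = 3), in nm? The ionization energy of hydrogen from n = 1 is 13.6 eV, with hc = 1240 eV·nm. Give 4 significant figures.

The Lyman series has lower level n_f = 1; the series limit corresponds to n_i → ∞.
ΔE_max = 13.6 × 9 / 1² = 122.4 eV.
λ_min = 1240 / 122.4 = 10.13 nm.

10.13 nm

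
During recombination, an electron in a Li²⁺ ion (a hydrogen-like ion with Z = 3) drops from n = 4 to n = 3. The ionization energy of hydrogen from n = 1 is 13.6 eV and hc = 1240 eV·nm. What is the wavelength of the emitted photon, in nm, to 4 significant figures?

For Z = 3 the level energies scale as Z², so the effective Rydberg energy is 13.6 × 9 = 122.4 eV.
ΔE = 122.4 × (1/3² − 1/4²) = 122.4 × 0.04861 = 5.950 eV.
λ = hc/ΔE = 1240 / 5.950 = 208.4 nm.

208.4 nm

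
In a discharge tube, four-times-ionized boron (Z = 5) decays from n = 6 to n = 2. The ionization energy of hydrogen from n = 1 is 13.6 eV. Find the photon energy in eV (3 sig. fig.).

The Bohr energies scale as Z², so for Z = 5: E_n = −340.0/n² eV.
E_6 = −340.0/36 = −9.444 eV and E_2 = −340.0/4 = −85.00 eV.
The photon energy is |E_6 − E_2| = 75.6 eV.

75.6 eV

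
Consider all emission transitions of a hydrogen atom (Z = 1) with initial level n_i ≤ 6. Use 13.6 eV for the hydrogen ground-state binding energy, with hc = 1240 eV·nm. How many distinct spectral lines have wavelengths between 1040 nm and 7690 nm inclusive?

Enumerate all n_i → n_f pairs with 1 ≤ n_f < n_i ≤ 6 and compute λ = 1240 / [13.6·1·(1/n_f² − 1/n_i²)].
Lines falling in [1040, 7690] nm: 6→3 (1094 nm), 5→3 (1282 nm), 4→3 (1876 nm), 6→4 (2626 nm), 5→4 (4052 nm), 6→5 (7460 nm).

6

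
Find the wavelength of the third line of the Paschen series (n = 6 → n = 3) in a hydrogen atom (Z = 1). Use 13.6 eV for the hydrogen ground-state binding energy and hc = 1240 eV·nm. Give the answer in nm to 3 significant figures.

The Paschen series terminates on n_f = 3; the third line has n_i = 3+3 = 6.
ΔE = 13.60 × (1/3² − 1/6²) = 1.133 eV.
λ = 1240 / 1.133 = 1090 nm.

1090 nm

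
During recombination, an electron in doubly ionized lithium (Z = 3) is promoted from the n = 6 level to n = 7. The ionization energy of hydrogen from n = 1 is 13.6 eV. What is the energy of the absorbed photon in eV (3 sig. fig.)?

The Bohr energies scale as Z², so for Z = 3: E_n = −122.4/n² eV.
E_7 = −122.4/49 = −2.498 eV and E_6 = −122.4/36 = −3.400 eV.
The photon energy is |E_7 − E_6| = 0.902 eV.

0.902 eV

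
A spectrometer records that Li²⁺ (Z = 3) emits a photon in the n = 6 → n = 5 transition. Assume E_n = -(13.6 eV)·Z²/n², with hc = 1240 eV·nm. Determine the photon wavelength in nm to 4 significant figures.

For Z = 3 the level energies scale as Z², so the effective Rydberg energy is 13.6 × 9 = 122.4 eV.
ΔE = 122.4 × (1/5² − 1/6²) = 122.4 × 0.01222 = 1.496 eV.
λ = hc/ΔE = 1240 / 1.496 = 828.9 nm.

828.9 nm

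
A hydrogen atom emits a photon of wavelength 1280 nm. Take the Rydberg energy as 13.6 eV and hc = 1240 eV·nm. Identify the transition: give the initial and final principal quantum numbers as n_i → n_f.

The photon energy is ΔE = hc/λ = 1240 / 1280 = 0.9688 eV.
With Z = 1, ΔE = 13.60 × (1/n_f² − 1/n_i²), so 1/n_f² − 1/n_i² = 0.07123.
Trying n_f = 3 gives 1/n_i² = 0.03988, i.e. n_i ≈ 5; this pair matches.

n_i = 5, n_f = 3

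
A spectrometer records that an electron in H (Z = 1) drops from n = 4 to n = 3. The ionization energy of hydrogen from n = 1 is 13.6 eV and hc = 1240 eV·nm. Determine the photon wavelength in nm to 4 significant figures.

1876 nm

ΔE = 13.60 × (1/3² − 1/4²) = 13.60 × 0.04861 = 0.6611 eV.
λ = hc/ΔE = 1240 / 0.6611 = 1876 nm.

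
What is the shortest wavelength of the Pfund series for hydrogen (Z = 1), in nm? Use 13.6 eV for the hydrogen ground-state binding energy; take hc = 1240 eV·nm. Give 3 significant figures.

The Pfund series has lower level n_f = 5; the series limit corresponds to n_i → ∞.
ΔE_max = 13.6 × 1 / 5² = 0.5440 eV.
λ_min = 1240 / 0.5440 = 2280 nm.

2280 nm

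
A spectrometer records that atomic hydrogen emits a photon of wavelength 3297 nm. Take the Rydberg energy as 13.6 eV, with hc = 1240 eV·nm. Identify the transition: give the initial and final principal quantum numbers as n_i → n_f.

The photon energy is ΔE = hc/λ = 1240 / 3297 = 0.3761 eV.
With Z = 1, ΔE = 13.60 × (1/n_f² − 1/n_i²), so 1/n_f² − 1/n_i² = 0.02765.
Trying n_f = 5 gives 1/n_i² = 0.01235, i.e. n_i ≈ 9; this pair matches.

n_i = 9, n_f = 5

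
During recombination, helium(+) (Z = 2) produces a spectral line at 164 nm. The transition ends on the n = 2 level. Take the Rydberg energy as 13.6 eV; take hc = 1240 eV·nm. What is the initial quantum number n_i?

n_i = 3

The photon energy is ΔE = hc/λ = 1240 / 164 = 7.561 eV.
With Z = 2, ΔE = 54.40 × (1/n_f² − 1/n_i²), so 1/n_f² − 1/n_i² = 0.1390.
With n_f = 2: 1/n_i² = 1/4 − 0.1390 = 0.1110, so n_i ≈ 3.00.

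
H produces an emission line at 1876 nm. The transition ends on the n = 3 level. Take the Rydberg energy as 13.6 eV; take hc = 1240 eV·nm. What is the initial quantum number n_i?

n_i = 4

The photon energy is ΔE = hc/λ = 1240 / 1876 = 0.6610 eV.
With Z = 1, ΔE = 13.60 × (1/n_f² − 1/n_i²), so 1/n_f² − 1/n_i² = 0.04860.
With n_f = 3: 1/n_i² = 1/9 − 0.04860 = 0.06251, so n_i ≈ 4.00.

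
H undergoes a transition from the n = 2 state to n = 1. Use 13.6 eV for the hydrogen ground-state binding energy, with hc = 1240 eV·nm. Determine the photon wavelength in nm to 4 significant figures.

ΔE = 13.60 × (1/1² − 1/2²) = 13.60 × 0.7500 = 10.20 eV.
λ = hc/ΔE = 1240 / 10.20 = 121.6 nm.
This line belongs to the Lyman series.

121.6 nm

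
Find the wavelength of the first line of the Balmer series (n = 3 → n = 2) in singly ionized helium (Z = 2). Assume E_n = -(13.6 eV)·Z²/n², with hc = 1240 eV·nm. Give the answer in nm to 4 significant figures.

The Balmer series terminates on n_f = 2; the first line has n_i = 2+1 = 3.
ΔE = 54.40 × (1/2² − 1/3²) = 7.556 eV.
λ = 1240 / 7.556 = 164.1 nm.

164.1 nm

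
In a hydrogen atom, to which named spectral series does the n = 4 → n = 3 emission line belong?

The series is set by the lower level: n_f = 3 is the Paschen series.

Paschen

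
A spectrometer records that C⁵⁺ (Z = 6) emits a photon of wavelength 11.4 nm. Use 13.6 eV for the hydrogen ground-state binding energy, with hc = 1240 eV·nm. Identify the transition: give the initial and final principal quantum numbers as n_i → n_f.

n_i = 6, n_f = 2

The photon energy is ΔE = hc/λ = 1240 / 11.4 = 108.8 eV.
With Z = 6, ΔE = 489.6 × (1/n_f² − 1/n_i²), so 1/n_f² − 1/n_i² = 0.2222.
Trying n_f = 2 gives 1/n_i² = 0.02784, i.e. n_i ≈ 6; this pair matches.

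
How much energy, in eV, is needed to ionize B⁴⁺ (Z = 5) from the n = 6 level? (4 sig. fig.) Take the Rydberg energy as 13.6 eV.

E_n = −13.6 Z²/n² = −340.0/n² eV for Z = 5.
E_6 = −340.0/36 = −9.444 eV, so ionization (to E = 0) requires 9.444 eV.

9.444 eV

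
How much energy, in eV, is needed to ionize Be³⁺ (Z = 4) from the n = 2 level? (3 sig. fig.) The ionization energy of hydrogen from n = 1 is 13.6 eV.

54.4 eV

E_n = −13.6 Z²/n² = −217.6/n² eV for Z = 4.
E_2 = −217.6/4 = −54.4 eV, so ionization (to E = 0) requires 54.4 eV.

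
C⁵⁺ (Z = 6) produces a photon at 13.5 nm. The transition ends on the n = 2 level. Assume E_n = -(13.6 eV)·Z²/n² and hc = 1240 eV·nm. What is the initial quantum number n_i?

n_i = 4

The photon energy is ΔE = hc/λ = 1240 / 13.5 = 91.85 eV.
With Z = 6, ΔE = 489.6 × (1/n_f² − 1/n_i²), so 1/n_f² − 1/n_i² = 0.1876.
With n_f = 2: 1/n_i² = 1/4 − 0.1876 = 0.06239, so n_i ≈ 4.00.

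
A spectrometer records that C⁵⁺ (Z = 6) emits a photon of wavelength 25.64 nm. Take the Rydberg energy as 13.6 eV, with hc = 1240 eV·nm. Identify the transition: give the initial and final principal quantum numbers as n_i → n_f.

The photon energy is ΔE = hc/λ = 1240 / 25.64 = 48.36 eV.
With Z = 6, ΔE = 489.6 × (1/n_f² − 1/n_i²), so 1/n_f² − 1/n_i² = 0.09878.
Trying n_f = 3 gives 1/n_i² = 0.01233, i.e. n_i ≈ 9; this pair matches.

n_i = 9, n_f = 3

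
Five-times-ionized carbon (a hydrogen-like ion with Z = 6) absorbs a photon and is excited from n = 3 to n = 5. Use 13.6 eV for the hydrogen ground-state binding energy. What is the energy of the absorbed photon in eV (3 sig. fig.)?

The Bohr energies scale as Z², so for Z = 6: E_n = −489.6/n² eV.
E_5 = −489.6/25 = −19.58 eV and E_3 = −489.6/9 = −54.40 eV.
The photon energy is |E_5 − E_3| = 34.8 eV.

34.8 eV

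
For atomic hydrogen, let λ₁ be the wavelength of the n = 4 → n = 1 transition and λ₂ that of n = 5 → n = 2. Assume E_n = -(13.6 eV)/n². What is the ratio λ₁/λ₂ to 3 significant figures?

0.224

λ ∝ 1/ΔE ∝ 1/(1/n_f² − 1/n_i²), and the Z² and hc factors cancel in the ratio.
λ₁/λ₂ = (1/2² − 1/5²)/(1/1² − 1/4²) = 0.2100/0.9375 = 0.224.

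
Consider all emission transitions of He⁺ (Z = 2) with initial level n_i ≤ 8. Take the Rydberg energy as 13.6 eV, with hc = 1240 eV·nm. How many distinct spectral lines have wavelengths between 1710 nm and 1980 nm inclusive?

Enumerate all n_i → n_f pairs with 1 ≤ n_f < n_i ≤ 8 and compute λ = 1240 / [13.6·4·(1/n_f² − 1/n_i²)].
Lines falling in [1710, 1980] nm: 6→5 (1865 nm), 8→6 (1876 nm).

2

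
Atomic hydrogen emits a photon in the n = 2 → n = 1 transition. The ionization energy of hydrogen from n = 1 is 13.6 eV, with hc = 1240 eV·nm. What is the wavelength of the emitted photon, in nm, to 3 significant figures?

ΔE = 13.60 × (1/1² − 1/2²) = 13.60 × 0.7500 = 10.20 eV.
λ = hc/ΔE = 1240 / 10.20 = 122 nm.
This line belongs to the Lyman series.

122 nm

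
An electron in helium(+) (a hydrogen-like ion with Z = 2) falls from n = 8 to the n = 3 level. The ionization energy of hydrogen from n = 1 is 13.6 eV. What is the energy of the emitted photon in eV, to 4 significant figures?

The Bohr energies scale as Z², so for Z = 2: E_n = −54.40/n² eV.
E_8 = −54.40/64 = −0.8500 eV and E_3 = −54.40/9 = −6.044 eV.
The photon energy is |E_8 − E_3| = 5.194 eV.

5.194 eV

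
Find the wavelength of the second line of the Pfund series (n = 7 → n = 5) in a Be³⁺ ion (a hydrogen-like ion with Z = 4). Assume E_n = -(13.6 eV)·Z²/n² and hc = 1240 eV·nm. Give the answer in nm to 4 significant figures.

290.9 nm

The Pfund series terminates on n_f = 5; the second line has n_i = 5+2 = 7.
ΔE = 217.6 × (1/5² − 1/7²) = 4.263 eV.
λ = 1240 / 4.263 = 290.9 nm.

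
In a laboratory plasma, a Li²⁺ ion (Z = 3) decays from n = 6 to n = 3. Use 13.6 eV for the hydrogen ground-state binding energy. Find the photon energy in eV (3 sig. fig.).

10.2 eV

The Bohr energies scale as Z², so for Z = 3: E_n = −122.4/n² eV.
E_6 = −122.4/36 = −3.400 eV and E_3 = −122.4/9 = −13.60 eV.
The photon energy is |E_6 − E_3| = 10.2 eV.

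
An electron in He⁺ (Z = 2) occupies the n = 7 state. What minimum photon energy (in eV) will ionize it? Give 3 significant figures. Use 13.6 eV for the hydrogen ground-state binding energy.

E_n = −13.6 Z²/n² = −54.40/n² eV for Z = 2.
E_7 = −54.40/49 = −1.11 eV, so ionization (to E = 0) requires 1.11 eV.

1.11 eV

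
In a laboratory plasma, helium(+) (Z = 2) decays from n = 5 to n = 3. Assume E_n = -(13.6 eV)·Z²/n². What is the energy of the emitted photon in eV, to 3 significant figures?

3.87 eV

The Bohr energies scale as Z², so for Z = 2: E_n = −54.40/n² eV.
E_5 = −54.40/25 = −2.176 eV and E_3 = −54.40/9 = −6.044 eV.
The photon energy is |E_5 − E_3| = 3.87 eV.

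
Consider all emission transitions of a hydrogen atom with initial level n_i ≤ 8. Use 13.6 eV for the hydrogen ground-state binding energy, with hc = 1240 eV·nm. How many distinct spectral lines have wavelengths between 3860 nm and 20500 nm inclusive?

6

Enumerate all n_i → n_f pairs with 1 ≤ n_f < n_i ≤ 8 and compute λ = 1240 / [13.6·1·(1/n_f² − 1/n_i²)].
Lines falling in [3860, 20500] nm: 5→4 (4052 nm), 7→5 (4654 nm), 6→5 (7460 nm), 8→6 (7503 nm), 7→6 (12370 nm), 8→7 (19060 nm).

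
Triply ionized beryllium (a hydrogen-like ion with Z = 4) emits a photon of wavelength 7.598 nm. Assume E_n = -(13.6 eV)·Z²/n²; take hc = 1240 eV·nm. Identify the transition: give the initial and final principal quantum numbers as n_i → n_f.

n_i = 2, n_f = 1

The photon energy is ΔE = hc/λ = 1240 / 7.598 = 163.2 eV.
With Z = 4, ΔE = 217.6 × (1/n_f² − 1/n_i²), so 1/n_f² − 1/n_i² = 0.7500.
Trying n_f = 1 gives 1/n_i² = 0.2500, i.e. n_i ≈ 2; this pair matches.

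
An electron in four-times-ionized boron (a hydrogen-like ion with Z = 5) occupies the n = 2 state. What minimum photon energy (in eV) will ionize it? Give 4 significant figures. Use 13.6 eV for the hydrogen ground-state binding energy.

E_n = −13.6 Z²/n² = −340.0/n² eV for Z = 5.
E_2 = −340.0/4 = −85.00 eV, so ionization (to E = 0) requires 85.00 eV.

85.00 eV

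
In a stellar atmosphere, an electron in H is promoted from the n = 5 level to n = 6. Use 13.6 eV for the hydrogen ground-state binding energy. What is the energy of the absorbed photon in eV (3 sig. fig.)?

0.166 eV

E_6 = −13.60/36 = −0.3778 eV and E_5 = −13.60/25 = −0.5440 eV.
The photon energy is |E_6 − E_5| = 0.166 eV.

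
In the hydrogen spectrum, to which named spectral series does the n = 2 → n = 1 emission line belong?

Lyman

The series is set by the lower level: n_f = 1 is the Lyman series.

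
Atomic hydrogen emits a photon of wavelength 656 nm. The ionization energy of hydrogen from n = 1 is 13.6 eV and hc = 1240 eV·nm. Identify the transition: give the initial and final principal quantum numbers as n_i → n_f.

n_i = 3, n_f = 2

The photon energy is ΔE = hc/λ = 1240 / 656 = 1.890 eV.
With Z = 1, ΔE = 13.60 × (1/n_f² − 1/n_i²), so 1/n_f² − 1/n_i² = 0.1390.
Trying n_f = 2 gives 1/n_i² = 0.1110, i.e. n_i ≈ 3; this pair matches.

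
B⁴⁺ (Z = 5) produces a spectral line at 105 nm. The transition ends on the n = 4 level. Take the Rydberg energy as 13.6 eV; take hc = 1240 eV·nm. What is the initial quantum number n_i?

The photon energy is ΔE = hc/λ = 1240 / 105 = 11.81 eV.
With Z = 5, ΔE = 340.0 × (1/n_f² − 1/n_i²), so 1/n_f² − 1/n_i² = 0.03473.
With n_f = 4: 1/n_i² = 1/16 − 0.03473 = 0.02777, so n_i ≈ 6.00.

n_i = 6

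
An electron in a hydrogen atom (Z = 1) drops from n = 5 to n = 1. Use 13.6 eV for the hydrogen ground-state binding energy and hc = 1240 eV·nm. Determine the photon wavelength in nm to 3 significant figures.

95.0 nm

ΔE = 13.60 × (1/1² − 1/5²) = 13.60 × 0.9600 = 13.06 eV.
λ = hc/ΔE = 1240 / 13.06 = 95.0 nm.
This line belongs to the Lyman series.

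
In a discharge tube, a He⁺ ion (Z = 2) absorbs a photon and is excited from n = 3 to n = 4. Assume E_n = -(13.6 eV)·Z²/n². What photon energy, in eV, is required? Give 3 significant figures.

2.64 eV

The Bohr energies scale as Z², so for Z = 2: E_n = −54.40/n² eV.
E_4 = −54.40/16 = −3.400 eV and E_3 = −54.40/9 = −6.044 eV.
The photon energy is |E_4 − E_3| = 2.64 eV.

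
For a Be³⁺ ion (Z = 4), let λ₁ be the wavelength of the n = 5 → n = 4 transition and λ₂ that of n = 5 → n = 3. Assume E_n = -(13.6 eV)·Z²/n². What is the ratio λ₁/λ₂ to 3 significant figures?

λ ∝ 1/ΔE ∝ 1/(1/n_f² − 1/n_i²), and the Z² and hc factors cancel in the ratio.
λ₁/λ₂ = (1/3² − 1/5²)/(1/4² − 1/5²) = 0.07111/0.02250 = 3.16.

3.16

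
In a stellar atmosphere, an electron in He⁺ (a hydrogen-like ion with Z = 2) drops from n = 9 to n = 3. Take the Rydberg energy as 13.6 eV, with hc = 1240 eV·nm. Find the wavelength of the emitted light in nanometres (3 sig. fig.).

231 nm

For Z = 2 the level energies scale as Z², so the effective Rydberg energy is 13.6 × 4 = 54.40 eV.
ΔE = 54.40 × (1/3² − 1/9²) = 54.40 × 0.09877 = 5.373 eV.
λ = hc/ΔE = 1240 / 5.373 = 231 nm.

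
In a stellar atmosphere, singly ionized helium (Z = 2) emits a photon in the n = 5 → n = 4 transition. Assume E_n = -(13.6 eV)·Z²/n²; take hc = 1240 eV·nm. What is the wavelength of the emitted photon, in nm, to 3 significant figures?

1010 nm

For Z = 2 the level energies scale as Z², so the effective Rydberg energy is 13.6 × 4 = 54.40 eV.
ΔE = 54.40 × (1/4² − 1/5²) = 54.40 × 0.02250 = 1.224 eV.
λ = hc/ΔE = 1240 / 1.224 = 1010 nm.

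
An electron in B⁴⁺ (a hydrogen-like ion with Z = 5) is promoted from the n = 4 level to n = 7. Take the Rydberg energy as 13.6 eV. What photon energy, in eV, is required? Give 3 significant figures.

14.3 eV

The Bohr energies scale as Z², so for Z = 5: E_n = −340.0/n² eV.
E_7 = −340.0/49 = −6.939 eV and E_4 = −340.0/16 = −21.25 eV.
The photon energy is |E_7 − E_4| = 14.3 eV.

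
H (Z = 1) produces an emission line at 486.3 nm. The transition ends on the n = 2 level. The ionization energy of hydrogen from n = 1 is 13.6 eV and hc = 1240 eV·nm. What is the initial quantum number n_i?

The photon energy is ΔE = hc/λ = 1240 / 486.3 = 2.550 eV.
With Z = 1, ΔE = 13.60 × (1/n_f² − 1/n_i²), so 1/n_f² − 1/n_i² = 0.1875.
With n_f = 2: 1/n_i² = 1/4 − 0.1875 = 0.06251, so n_i ≈ 4.00.

n_i = 4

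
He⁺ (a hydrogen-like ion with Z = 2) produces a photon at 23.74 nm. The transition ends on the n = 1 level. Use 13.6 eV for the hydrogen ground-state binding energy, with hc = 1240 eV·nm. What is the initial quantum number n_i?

The photon energy is ΔE = hc/λ = 1240 / 23.74 = 52.23 eV.
With Z = 2, ΔE = 54.40 × (1/n_f² − 1/n_i²), so 1/n_f² − 1/n_i² = 0.9602.
With n_f = 1: 1/n_i² = 1/1 − 0.9602 = 0.03984, so n_i ≈ 5.01.

n_i = 5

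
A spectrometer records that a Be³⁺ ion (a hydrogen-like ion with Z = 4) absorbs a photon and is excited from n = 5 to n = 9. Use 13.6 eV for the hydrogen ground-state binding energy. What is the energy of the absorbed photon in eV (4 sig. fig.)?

The Bohr energies scale as Z², so for Z = 4: E_n = −217.6/n² eV.
E_9 = −217.6/81 = −2.686 eV and E_5 = −217.6/25 = −8.704 eV.
The photon energy is |E_9 − E_5| = 6.018 eV.

6.018 eV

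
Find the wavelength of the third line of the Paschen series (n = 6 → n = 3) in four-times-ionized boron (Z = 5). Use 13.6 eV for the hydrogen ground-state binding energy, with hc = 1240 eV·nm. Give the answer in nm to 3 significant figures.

The Paschen series terminates on n_f = 3; the third line has n_i = 3+3 = 6.
ΔE = 340.0 × (1/3² − 1/6²) = 28.33 eV.
λ = 1240 / 28.33 = 43.8 nm.

43.8 nm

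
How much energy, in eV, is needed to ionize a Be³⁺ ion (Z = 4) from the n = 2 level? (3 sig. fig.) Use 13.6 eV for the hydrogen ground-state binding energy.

54.4 eV

E_n = −13.6 Z²/n² = −217.6/n² eV for Z = 4.
E_2 = −217.6/4 = −54.4 eV, so ionization (to E = 0) requires 54.4 eV.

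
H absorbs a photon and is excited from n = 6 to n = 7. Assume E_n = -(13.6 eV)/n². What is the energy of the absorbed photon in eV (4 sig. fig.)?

E_7 = −13.60/49 = −0.2776 eV and E_6 = −13.60/36 = −0.3778 eV.
The photon energy is |E_7 − E_6| = 0.1002 eV.

0.1002 eV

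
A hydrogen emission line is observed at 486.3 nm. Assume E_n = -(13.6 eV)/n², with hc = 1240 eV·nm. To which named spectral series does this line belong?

Balmer

ΔE = 1240/486.3 = 2.550 eV.
This matches 13.6 × (1/2² − 1/4²), so n_f = 2: the Balmer series.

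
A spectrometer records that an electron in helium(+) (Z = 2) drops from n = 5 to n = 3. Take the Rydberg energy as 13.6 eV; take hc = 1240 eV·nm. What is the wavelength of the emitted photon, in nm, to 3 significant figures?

321 nm

For Z = 2 the level energies scale as Z², so the effective Rydberg energy is 13.6 × 4 = 54.40 eV.
ΔE = 54.40 × (1/3² − 1/5²) = 54.40 × 0.07111 = 3.868 eV.
λ = hc/ΔE = 1240 / 3.868 = 321 nm.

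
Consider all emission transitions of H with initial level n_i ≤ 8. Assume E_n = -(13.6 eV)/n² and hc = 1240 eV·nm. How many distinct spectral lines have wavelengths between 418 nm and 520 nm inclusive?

Enumerate all n_i → n_f pairs with 1 ≤ n_f < n_i ≤ 8 and compute λ = 1240 / [13.6·1·(1/n_f² − 1/n_i²)].
Lines falling in [418, 520] nm: 5→2 (434.2 nm), 4→2 (486.3 nm).

2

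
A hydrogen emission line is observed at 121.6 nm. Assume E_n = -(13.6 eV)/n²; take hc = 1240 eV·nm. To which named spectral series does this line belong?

Lyman

ΔE = 1240/121.6 = 10.20 eV.
This matches 13.6 × (1/1² − 1/2²), so n_f = 1: the Lyman series.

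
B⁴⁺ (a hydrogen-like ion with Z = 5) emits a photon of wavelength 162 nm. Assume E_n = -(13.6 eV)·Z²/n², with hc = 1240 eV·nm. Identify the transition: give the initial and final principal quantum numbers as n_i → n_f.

The photon energy is ΔE = hc/λ = 1240 / 162 = 7.654 eV.
With Z = 5, ΔE = 340.0 × (1/n_f² − 1/n_i²), so 1/n_f² − 1/n_i² = 0.02251.
Trying n_f = 4 gives 1/n_i² = 0.03999, i.e. n_i ≈ 5; this pair matches.

n_i = 5, n_f = 4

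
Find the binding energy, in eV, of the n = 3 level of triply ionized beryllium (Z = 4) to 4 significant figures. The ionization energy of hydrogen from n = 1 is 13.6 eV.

E_n = −13.6 Z²/n² = −217.6/n² eV for Z = 4.
E_3 = −217.6/9 = −24.18 eV, so ionization (to E = 0) requires 24.18 eV.

24.18 eV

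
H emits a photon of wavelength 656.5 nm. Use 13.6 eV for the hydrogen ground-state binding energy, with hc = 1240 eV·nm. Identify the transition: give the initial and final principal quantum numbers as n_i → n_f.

The photon energy is ΔE = hc/λ = 1240 / 656.5 = 1.889 eV.
With Z = 1, ΔE = 13.60 × (1/n_f² − 1/n_i²), so 1/n_f² − 1/n_i² = 0.1389.
Trying n_f = 2 gives 1/n_i² = 0.1111, i.e. n_i ≈ 3; this pair matches.

n_i = 3, n_f = 2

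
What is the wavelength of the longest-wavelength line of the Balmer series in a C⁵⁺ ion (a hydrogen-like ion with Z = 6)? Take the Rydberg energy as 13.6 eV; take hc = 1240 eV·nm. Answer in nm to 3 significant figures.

18.2 nm

The Balmer series terminates on n_f = 2; the first line has n_i = 2+1 = 3.
ΔE = 489.6 × (1/2² − 1/3²) = 68.00 eV.
λ = 1240 / 68.00 = 18.2 nm.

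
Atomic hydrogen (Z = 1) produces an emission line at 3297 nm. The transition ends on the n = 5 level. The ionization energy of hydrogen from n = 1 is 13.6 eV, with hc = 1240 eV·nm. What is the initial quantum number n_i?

The photon energy is ΔE = hc/λ = 1240 / 3297 = 0.3761 eV.
With Z = 1, ΔE = 13.60 × (1/n_f² − 1/n_i²), so 1/n_f² − 1/n_i² = 0.02765.
With n_f = 5: 1/n_i² = 1/25 − 0.02765 = 0.01235, so n_i ≈ 9.00.

n_i = 9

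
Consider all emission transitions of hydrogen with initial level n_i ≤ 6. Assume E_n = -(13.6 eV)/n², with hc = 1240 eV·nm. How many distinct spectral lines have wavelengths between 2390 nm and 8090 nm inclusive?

Enumerate all n_i → n_f pairs with 1 ≤ n_f < n_i ≤ 6 and compute λ = 1240 / [13.6·1·(1/n_f² − 1/n_i²)].
Lines falling in [2390, 8090] nm: 6→4 (2626 nm), 5→4 (4052 nm), 6→5 (7460 nm).

3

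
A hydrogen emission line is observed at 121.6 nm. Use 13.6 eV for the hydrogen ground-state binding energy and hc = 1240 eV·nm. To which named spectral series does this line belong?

Lyman

ΔE = 1240/121.6 = 10.20 eV.
This matches 13.6 × (1/1² − 1/2²), so n_f = 1: the Lyman series.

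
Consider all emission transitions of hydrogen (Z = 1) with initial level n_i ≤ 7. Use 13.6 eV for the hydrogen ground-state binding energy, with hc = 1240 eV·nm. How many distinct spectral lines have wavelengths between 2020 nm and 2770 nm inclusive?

Enumerate all n_i → n_f pairs with 1 ≤ n_f < n_i ≤ 7 and compute λ = 1240 / [13.6·1·(1/n_f² − 1/n_i²)].
Lines falling in [2020, 2770] nm: 7→4 (2166 nm), 6→4 (2626 nm).

2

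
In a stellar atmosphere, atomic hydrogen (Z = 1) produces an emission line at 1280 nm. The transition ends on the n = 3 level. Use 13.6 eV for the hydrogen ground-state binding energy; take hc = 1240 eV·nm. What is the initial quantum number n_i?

The photon energy is ΔE = hc/λ = 1240 / 1280 = 0.9688 eV.
With Z = 1, ΔE = 13.60 × (1/n_f² − 1/n_i²), so 1/n_f² − 1/n_i² = 0.07123.
With n_f = 3: 1/n_i² = 1/9 − 0.07123 = 0.03988, so n_i ≈ 5.01.

n_i = 5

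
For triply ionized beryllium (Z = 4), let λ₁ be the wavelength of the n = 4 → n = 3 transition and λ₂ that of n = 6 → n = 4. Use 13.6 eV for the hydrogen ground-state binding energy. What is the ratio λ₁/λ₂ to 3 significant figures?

0.714

λ ∝ 1/ΔE ∝ 1/(1/n_f² − 1/n_i²), and the Z² and hc factors cancel in the ratio.
λ₁/λ₂ = (1/4² − 1/6²)/(1/3² − 1/4²) = 0.03472/0.04861 = 0.714.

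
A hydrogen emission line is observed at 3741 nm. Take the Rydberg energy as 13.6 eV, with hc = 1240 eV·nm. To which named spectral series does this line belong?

Pfund

ΔE = 1240/3741 = 0.3315 eV.
This matches 13.6 × (1/5² − 1/8²), so n_f = 5: the Pfund series.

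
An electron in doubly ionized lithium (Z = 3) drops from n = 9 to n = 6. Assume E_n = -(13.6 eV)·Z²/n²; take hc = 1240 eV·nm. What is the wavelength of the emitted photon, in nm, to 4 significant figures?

For Z = 3 the level energies scale as Z², so the effective Rydberg energy is 13.6 × 9 = 122.4 eV.
ΔE = 122.4 × (1/6² − 1/9²) = 122.4 × 0.01543 = 1.889 eV.
λ = hc/ΔE = 1240 / 1.889 = 656.5 nm.

656.5 nm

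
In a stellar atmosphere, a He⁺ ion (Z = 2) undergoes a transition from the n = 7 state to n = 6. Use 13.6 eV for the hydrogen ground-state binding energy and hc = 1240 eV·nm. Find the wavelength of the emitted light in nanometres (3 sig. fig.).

3090 nm

For Z = 2 the level energies scale as Z², so the effective Rydberg energy is 13.6 × 4 = 54.40 eV.
ΔE = 54.40 × (1/6² − 1/7²) = 54.40 × 0.007370 = 0.4009 eV.
λ = hc/ΔE = 1240 / 0.4009 = 3090 nm.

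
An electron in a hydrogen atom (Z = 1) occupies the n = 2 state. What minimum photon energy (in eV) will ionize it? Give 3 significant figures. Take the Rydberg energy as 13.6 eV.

3.40 eV

E_2 = −13.60/4 = −3.40 eV, so ionization (to E = 0) requires 3.40 eV.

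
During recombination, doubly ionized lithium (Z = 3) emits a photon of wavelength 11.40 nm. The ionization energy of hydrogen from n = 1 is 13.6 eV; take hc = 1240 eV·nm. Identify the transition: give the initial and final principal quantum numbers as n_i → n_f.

The photon energy is ΔE = hc/λ = 1240 / 11.40 = 108.8 eV.
With Z = 3, ΔE = 122.4 × (1/n_f² − 1/n_i²), so 1/n_f² − 1/n_i² = 0.8887.
Trying n_f = 1 gives 1/n_i² = 0.1113, i.e. n_i ≈ 3; this pair matches.

n_i = 3, n_f = 1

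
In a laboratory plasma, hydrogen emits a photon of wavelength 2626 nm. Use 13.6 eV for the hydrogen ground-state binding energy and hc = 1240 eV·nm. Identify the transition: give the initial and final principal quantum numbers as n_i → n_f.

The photon energy is ΔE = hc/λ = 1240 / 2626 = 0.4722 eV.
With Z = 1, ΔE = 13.60 × (1/n_f² − 1/n_i²), so 1/n_f² − 1/n_i² = 0.03472.
Trying n_f = 4 gives 1/n_i² = 0.02778, i.e. n_i ≈ 6; this pair matches.

n_i = 6, n_f = 4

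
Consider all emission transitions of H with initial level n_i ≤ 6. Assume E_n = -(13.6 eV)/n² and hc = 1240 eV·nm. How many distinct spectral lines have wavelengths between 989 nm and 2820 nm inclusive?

4

Enumerate all n_i → n_f pairs with 1 ≤ n_f < n_i ≤ 6 and compute λ = 1240 / [13.6·1·(1/n_f² − 1/n_i²)].
Lines falling in [989, 2820] nm: 6→3 (1094 nm), 5→3 (1282 nm), 4→3 (1876 nm), 6→4 (2626 nm).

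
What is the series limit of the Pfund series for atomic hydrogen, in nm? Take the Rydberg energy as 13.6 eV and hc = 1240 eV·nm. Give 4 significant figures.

The Pfund series has lower level n_f = 5; the series limit corresponds to n_i → ∞.
ΔE_max = 13.6 × 1 / 5² = 0.5440 eV.
λ_min = 1240 / 0.5440 = 2279 nm.

2279 nm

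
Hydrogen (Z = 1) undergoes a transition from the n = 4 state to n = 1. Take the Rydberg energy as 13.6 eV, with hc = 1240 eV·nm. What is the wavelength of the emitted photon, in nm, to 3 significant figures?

97.3 nm

ΔE = 13.60 × (1/1² − 1/4²) = 13.60 × 0.9375 = 12.75 eV.
λ = hc/ΔE = 1240 / 12.75 = 97.3 nm.
This line belongs to the Lyman series.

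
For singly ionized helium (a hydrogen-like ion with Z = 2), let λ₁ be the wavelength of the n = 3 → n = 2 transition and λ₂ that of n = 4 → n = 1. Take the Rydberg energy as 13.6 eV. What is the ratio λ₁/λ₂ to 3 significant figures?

λ ∝ 1/ΔE ∝ 1/(1/n_f² − 1/n_i²), and the Z² and hc factors cancel in the ratio.
λ₁/λ₂ = (1/1² − 1/4²)/(1/2² − 1/3²) = 0.9375/0.1389 = 6.75.

6.75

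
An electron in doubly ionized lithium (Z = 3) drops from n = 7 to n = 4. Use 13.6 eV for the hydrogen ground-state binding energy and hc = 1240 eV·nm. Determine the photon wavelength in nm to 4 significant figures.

240.7 nm

For Z = 3 the level energies scale as Z², so the effective Rydberg energy is 13.6 × 9 = 122.4 eV.
ΔE = 122.4 × (1/4² − 1/7²) = 122.4 × 0.04209 = 5.152 eV.
λ = hc/ΔE = 1240 / 5.152 = 240.7 nm.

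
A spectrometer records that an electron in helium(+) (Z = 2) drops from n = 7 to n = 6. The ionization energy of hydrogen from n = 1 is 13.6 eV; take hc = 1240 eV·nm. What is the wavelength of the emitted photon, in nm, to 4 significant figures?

3093 nm

For Z = 2 the level energies scale as Z², so the effective Rydberg energy is 13.6 × 4 = 54.40 eV.
ΔE = 54.40 × (1/6² − 1/7²) = 54.40 × 0.007370 = 0.4009 eV.
λ = hc/ΔE = 1240 / 0.4009 = 3093 nm.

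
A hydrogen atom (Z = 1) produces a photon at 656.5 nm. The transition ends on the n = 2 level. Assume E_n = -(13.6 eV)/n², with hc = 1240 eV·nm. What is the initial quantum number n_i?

n_i = 3

The photon energy is ΔE = hc/λ = 1240 / 656.5 = 1.889 eV.
With Z = 1, ΔE = 13.60 × (1/n_f² − 1/n_i²), so 1/n_f² − 1/n_i² = 0.1389.
With n_f = 2: 1/n_i² = 1/4 − 0.1389 = 0.1111, so n_i ≈ 3.00.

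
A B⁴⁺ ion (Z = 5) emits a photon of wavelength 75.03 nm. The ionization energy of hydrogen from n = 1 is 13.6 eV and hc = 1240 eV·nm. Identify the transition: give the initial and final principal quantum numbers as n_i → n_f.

n_i = 4, n_f = 3

The photon energy is ΔE = hc/λ = 1240 / 75.03 = 16.53 eV.
With Z = 5, ΔE = 340.0 × (1/n_f² − 1/n_i²), so 1/n_f² − 1/n_i² = 0.04861.
Trying n_f = 3 gives 1/n_i² = 0.06250, i.e. n_i ≈ 4; this pair matches.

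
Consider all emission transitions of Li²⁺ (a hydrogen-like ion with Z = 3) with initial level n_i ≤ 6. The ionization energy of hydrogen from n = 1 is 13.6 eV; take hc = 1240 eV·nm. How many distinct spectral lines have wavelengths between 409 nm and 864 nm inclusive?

2

Enumerate all n_i → n_f pairs with 1 ≤ n_f < n_i ≤ 6 and compute λ = 1240 / [13.6·9·(1/n_f² − 1/n_i²)].
Lines falling in [409, 864] nm: 5→4 (450.3 nm), 6→5 (828.9 nm).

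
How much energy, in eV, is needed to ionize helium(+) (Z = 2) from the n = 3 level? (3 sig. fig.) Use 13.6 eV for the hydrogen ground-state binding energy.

6.04 eV

E_n = −13.6 Z²/n² = −54.40/n² eV for Z = 2.
E_3 = −54.40/9 = −6.04 eV, so ionization (to E = 0) requires 6.04 eV.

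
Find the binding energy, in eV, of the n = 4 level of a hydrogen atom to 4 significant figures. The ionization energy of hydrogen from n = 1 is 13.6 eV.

E_4 = −13.60/16 = −0.8500 eV, so ionization (to E = 0) requires 0.8500 eV.

0.8500 eV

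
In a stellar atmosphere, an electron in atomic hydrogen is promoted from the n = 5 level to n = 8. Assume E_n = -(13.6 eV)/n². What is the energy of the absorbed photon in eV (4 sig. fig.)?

0.3315 eV

E_8 = −13.60/64 = −0.2125 eV and E_5 = −13.60/25 = −0.5440 eV.
The photon energy is |E_8 − E_5| = 0.3315 eV.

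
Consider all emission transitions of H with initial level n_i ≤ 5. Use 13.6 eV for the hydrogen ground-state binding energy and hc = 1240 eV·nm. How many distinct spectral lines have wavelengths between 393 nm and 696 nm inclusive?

3

Enumerate all n_i → n_f pairs with 1 ≤ n_f < n_i ≤ 5 and compute λ = 1240 / [13.6·1·(1/n_f² − 1/n_i²)].
Lines falling in [393, 696] nm: 5→2 (434.2 nm), 4→2 (486.3 nm), 3→2 (656.5 nm).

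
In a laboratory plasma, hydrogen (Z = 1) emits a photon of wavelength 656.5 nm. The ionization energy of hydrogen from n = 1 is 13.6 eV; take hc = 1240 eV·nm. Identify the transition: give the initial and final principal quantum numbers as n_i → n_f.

The photon energy is ΔE = hc/λ = 1240 / 656.5 = 1.889 eV.
With Z = 1, ΔE = 13.60 × (1/n_f² − 1/n_i²), so 1/n_f² − 1/n_i² = 0.1389.
Trying n_f = 2 gives 1/n_i² = 0.1111, i.e. n_i ≈ 3; this pair matches.

n_i = 3, n_f = 2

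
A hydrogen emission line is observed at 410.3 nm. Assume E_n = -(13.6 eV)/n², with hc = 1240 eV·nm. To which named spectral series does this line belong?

ΔE = 1240/410.3 = 3.022 eV.
This matches 13.6 × (1/2² − 1/6²), so n_f = 2: the Balmer series.

Balmer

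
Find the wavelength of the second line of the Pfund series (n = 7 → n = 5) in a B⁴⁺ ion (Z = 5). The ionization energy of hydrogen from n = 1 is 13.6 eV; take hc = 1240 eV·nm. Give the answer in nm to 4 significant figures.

186.2 nm

The Pfund series terminates on n_f = 5; the second line has n_i = 5+2 = 7.
ΔE = 340.0 × (1/5² − 1/7²) = 6.661 eV.
λ = 1240 / 6.661 = 186.2 nm.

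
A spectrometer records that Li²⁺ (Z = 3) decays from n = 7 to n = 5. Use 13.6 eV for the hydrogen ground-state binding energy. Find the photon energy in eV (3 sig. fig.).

The Bohr energies scale as Z², so for Z = 3: E_n = −122.4/n² eV.
E_7 = −122.4/49 = −2.498 eV and E_5 = −122.4/25 = −4.896 eV.
The photon energy is |E_7 − E_5| = 2.40 eV.

2.40 eV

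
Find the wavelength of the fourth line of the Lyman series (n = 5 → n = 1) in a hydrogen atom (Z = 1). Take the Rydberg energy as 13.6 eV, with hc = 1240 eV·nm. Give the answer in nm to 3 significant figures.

95.0 nm

The Lyman series terminates on n_f = 1; the fourth line has n_i = 1+4 = 5.
ΔE = 13.60 × (1/1² − 1/5²) = 13.06 eV.
λ = 1240 / 13.06 = 95.0 nm.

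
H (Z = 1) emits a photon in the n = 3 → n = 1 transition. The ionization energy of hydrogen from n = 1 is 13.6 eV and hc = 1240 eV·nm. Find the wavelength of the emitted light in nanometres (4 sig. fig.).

ΔE = 13.60 × (1/1² − 1/3²) = 13.60 × 0.8889 = 12.09 eV.
λ = hc/ΔE = 1240 / 12.09 = 102.6 nm.
This line belongs to the Lyman series.

102.6 nm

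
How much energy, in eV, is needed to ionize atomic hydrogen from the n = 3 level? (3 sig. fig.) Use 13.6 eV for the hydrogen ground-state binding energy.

1.51 eV

E_3 = −13.60/9 = −1.51 eV, so ionization (to E = 0) requires 1.51 eV.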